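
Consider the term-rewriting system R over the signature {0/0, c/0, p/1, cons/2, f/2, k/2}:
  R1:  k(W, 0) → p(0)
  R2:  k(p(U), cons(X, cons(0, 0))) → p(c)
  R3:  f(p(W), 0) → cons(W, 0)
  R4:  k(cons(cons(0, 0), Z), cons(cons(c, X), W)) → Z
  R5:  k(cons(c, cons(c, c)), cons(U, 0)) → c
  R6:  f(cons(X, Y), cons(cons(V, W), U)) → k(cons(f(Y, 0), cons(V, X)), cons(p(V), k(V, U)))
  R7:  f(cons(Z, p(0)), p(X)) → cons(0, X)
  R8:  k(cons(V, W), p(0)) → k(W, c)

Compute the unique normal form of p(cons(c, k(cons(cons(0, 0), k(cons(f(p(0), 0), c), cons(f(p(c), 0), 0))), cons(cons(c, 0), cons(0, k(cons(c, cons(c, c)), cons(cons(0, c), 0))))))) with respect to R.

p(cons(c, c))

1. p(cons(c, k(cons(cons(0, 0), k(cons(f(p(0), 0), c), cons(f(p(c), 0), 0))), cons(cons(c, 0), cons(0, k(cons(c, cons(c, c)), cons(cons(0, c), 0)))))))  →  p(cons(c, k(cons(f(p(0), 0), c), cons(f(p(c), 0), 0))))   [R4 at 1.2]
2. p(cons(c, k(cons(f(p(0), 0), c), cons(f(p(c), 0), 0))))  →  p(cons(c, k(cons(cons(0, 0), c), cons(f(p(c), 0), 0))))   [R3 at 1.2.1.1]
3. p(cons(c, k(cons(cons(0, 0), c), cons(f(p(c), 0), 0))))  →  p(cons(c, k(cons(cons(0, 0), c), cons(cons(c, 0), 0))))   [R3 at 1.2.2.1]
4. p(cons(c, k(cons(cons(0, 0), c), cons(cons(c, 0), 0))))  →  p(cons(c, c))   [R4 at 1.2]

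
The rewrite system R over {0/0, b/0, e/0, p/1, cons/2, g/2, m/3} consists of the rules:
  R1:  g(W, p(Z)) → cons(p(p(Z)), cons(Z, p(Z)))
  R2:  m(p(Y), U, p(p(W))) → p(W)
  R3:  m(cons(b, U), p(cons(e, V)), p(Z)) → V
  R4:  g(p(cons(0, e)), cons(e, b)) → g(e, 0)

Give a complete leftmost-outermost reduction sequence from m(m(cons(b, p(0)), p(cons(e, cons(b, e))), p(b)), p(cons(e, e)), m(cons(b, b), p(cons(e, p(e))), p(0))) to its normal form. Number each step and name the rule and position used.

1. m(m(cons(b, p(0)), p(cons(e, cons(b, e))), p(b)), p(cons(e, e)), m(cons(b, b), p(cons(e, p(e))), p(0)))  →  m(cons(b, e), p(cons(e, e)), m(cons(b, b), p(cons(e, p(e))), p(0)))   [R3 at 1]
2. m(cons(b, e), p(cons(e, e)), m(cons(b, b), p(cons(e, p(e))), p(0)))  →  m(cons(b, e), p(cons(e, e)), p(e))   [R3 at 3]
3. m(cons(b, e), p(cons(e, e)), p(e))  →  e   [R3 at ε]

e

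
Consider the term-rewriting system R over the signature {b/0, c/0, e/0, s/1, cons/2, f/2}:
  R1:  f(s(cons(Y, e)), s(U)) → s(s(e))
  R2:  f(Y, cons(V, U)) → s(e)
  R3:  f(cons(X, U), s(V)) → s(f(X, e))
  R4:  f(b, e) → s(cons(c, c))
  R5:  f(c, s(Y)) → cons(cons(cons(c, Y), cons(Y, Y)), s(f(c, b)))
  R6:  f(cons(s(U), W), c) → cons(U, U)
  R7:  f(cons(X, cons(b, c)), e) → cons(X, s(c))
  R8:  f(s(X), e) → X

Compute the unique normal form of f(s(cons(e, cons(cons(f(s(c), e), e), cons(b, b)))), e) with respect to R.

cons(e, cons(cons(c, e), cons(b, b)))

1. f(s(cons(e, cons(cons(f(s(c), e), e), cons(b, b)))), e)  →  cons(e, cons(cons(f(s(c), e), e), cons(b, b)))   [R8 at ε]
2. cons(e, cons(cons(f(s(c), e), e), cons(b, b)))  →  cons(e, cons(cons(c, e), cons(b, b)))   [R8 at 2.1.1]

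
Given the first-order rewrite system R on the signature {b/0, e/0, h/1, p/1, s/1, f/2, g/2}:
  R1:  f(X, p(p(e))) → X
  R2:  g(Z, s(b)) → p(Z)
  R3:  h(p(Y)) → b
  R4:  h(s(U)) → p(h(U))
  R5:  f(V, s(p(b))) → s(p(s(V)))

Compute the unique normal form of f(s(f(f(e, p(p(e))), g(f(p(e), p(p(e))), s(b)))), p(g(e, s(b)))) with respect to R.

1. f(s(f(f(e, p(p(e))), g(f(p(e), p(p(e))), s(b)))), p(g(e, s(b))))  →  f(s(f(e, g(f(p(e), p(p(e))), s(b)))), p(g(e, s(b))))   [R1 at 1.1.1]
2. f(s(f(e, g(f(p(e), p(p(e))), s(b)))), p(g(e, s(b))))  →  f(s(f(e, p(f(p(e), p(p(e)))))), p(g(e, s(b))))   [R2 at 1.1.2]
3. f(s(f(e, p(f(p(e), p(p(e)))))), p(g(e, s(b))))  →  f(s(f(e, p(p(e)))), p(g(e, s(b))))   [R1 at 1.1.2.1]
4. f(s(f(e, p(p(e)))), p(g(e, s(b))))  →  f(s(e), p(g(e, s(b))))   [R1 at 1.1]
5. f(s(e), p(g(e, s(b))))  →  f(s(e), p(p(e)))   [R2 at 2.1]
6. f(s(e), p(p(e)))  →  s(e)   [R1 at ε]

s(e)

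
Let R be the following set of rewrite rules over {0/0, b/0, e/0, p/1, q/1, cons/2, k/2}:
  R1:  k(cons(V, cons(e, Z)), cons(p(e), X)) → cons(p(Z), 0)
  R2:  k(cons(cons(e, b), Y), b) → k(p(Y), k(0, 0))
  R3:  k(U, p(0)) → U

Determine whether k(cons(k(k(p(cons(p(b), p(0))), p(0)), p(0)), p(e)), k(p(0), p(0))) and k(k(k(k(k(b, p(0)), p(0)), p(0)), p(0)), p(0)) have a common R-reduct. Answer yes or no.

Reduce t₁ = k(cons(k(k(p(cons(p(b), p(0))), p(0)), p(0)), p(e)), k(p(0), p(0))):
1. k(cons(k(k(p(cons(p(b), p(0))), p(0)), p(0)), p(e)), k(p(0), p(0)))  →  k(cons(k(p(cons(p(b), p(0))), p(0)), p(e)), k(p(0), p(0)))   [R3 at 1.1]
2. k(cons(k(p(cons(p(b), p(0))), p(0)), p(e)), k(p(0), p(0)))  →  k(cons(p(cons(p(b), p(0))), p(e)), k(p(0), p(0)))   [R3 at 1.1]
3. k(cons(p(cons(p(b), p(0))), p(e)), k(p(0), p(0)))  →  k(cons(p(cons(p(b), p(0))), p(e)), p(0))   [R3 at 2]
4. k(cons(p(cons(p(b), p(0))), p(e)), p(0))  →  cons(p(cons(p(b), p(0))), p(e))   [R3 at ε]

Reduce t₂ = k(k(k(k(k(b, p(0)), p(0)), p(0)), p(0)), p(0)):
1. k(k(k(k(k(b, p(0)), p(0)), p(0)), p(0)), p(0))  →  k(k(k(k(b, p(0)), p(0)), p(0)), p(0))   [R3 at ε]
2. k(k(k(k(b, p(0)), p(0)), p(0)), p(0))  →  k(k(k(b, p(0)), p(0)), p(0))   [R3 at ε]
3. k(k(k(b, p(0)), p(0)), p(0))  →  k(k(b, p(0)), p(0))   [R3 at ε]
4. k(k(b, p(0)), p(0))  →  k(b, p(0))   [R3 at ε]
5. k(b, p(0))  →  b   [R3 at ε]

no — NF(t₁) = cons(p(cons(p(b), p(0))), p(e)), NF(t₂) = b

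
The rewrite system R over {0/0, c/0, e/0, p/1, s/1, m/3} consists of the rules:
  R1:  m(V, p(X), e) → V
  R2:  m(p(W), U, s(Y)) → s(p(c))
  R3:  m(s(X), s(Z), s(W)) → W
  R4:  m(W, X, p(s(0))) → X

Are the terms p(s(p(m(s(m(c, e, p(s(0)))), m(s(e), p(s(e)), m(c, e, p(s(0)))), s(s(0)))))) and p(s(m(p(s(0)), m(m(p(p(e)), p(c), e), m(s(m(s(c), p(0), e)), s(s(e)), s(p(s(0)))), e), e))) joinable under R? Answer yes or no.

yes — NF(t₁) = p(s(p(s(0)))), NF(t₂) = p(s(p(s(0))))

Reduce t₁ = p(s(p(m(s(m(c, e, p(s(0)))), m(s(e), p(s(e)), m(c, e, p(s(0)))), s(s(0)))))):
1. p(s(p(m(s(m(c, e, p(s(0)))), m(s(e), p(s(e)), m(c, e, p(s(0)))), s(s(0))))))  →  p(s(p(m(s(e), m(s(e), p(s(e)), m(c, e, p(s(0)))), s(s(0))))))   [R4 at 1.1.1.1.1]
2. p(s(p(m(s(e), m(s(e), p(s(e)), m(c, e, p(s(0)))), s(s(0))))))  →  p(s(p(m(s(e), m(s(e), p(s(e)), e), s(s(0))))))   [R4 at 1.1.1.2.3]
3. p(s(p(m(s(e), m(s(e), p(s(e)), e), s(s(0))))))  →  p(s(p(m(s(e), s(e), s(s(0))))))   [R1 at 1.1.1.2]
4. p(s(p(m(s(e), s(e), s(s(0))))))  →  p(s(p(s(0))))   [R3 at 1.1.1]

Reduce t₂ = p(s(m(p(s(0)), m(m(p(p(e)), p(c), e), m(s(m(s(c), p(0), e)), s(s(e)), s(p(s(0)))), e), e))):
1. p(s(m(p(s(0)), m(m(p(p(e)), p(c), e), m(s(m(s(c), p(0), e)), s(s(e)), s(p(s(0)))), e), e)))  →  p(s(m(p(s(0)), m(p(p(e)), m(s(m(s(c), p(0), e)), s(s(e)), s(p(s(0)))), e), e)))   [R1 at 1.1.2.1]
2. p(s(m(p(s(0)), m(p(p(e)), m(s(m(s(c), p(0), e)), s(s(e)), s(p(s(0)))), e), e)))  →  p(s(m(p(s(0)), m(p(p(e)), p(s(0)), e), e)))   [R3 at 1.1.2.2]
3. p(s(m(p(s(0)), m(p(p(e)), p(s(0)), e), e)))  →  p(s(m(p(s(0)), p(p(e)), e)))   [R1 at 1.1.2]
4. p(s(m(p(s(0)), p(p(e)), e)))  →  p(s(p(s(0))))   [R1 at 1.1]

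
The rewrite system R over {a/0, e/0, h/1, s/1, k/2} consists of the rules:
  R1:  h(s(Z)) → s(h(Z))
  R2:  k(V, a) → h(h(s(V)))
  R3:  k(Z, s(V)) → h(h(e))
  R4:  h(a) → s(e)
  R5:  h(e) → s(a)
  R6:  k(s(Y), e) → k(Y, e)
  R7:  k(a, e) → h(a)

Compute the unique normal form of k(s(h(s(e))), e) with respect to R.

s(e)

1. k(s(h(s(e))), e)  →  k(h(s(e)), e)   [R6 at ε]
2. k(h(s(e)), e)  →  k(s(h(e)), e)   [R1 at 1]
3. k(s(h(e)), e)  →  k(h(e), e)   [R6 at ε]
4. k(h(e), e)  →  k(s(a), e)   [R5 at 1]
5. k(s(a), e)  →  k(a, e)   [R6 at ε]
6. k(a, e)  →  h(a)   [R7 at ε]
7. h(a)  →  s(e)   [R4 at ε]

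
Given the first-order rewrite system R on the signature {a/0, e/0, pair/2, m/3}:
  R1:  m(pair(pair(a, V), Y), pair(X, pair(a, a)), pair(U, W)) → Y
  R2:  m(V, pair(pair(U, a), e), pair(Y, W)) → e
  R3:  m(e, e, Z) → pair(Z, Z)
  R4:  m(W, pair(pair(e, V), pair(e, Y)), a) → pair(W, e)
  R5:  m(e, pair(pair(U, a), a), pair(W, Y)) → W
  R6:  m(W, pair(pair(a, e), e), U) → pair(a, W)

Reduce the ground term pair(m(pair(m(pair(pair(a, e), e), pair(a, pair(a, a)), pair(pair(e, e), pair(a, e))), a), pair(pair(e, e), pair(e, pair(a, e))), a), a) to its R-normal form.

pair(pair(pair(e, a), e), a)

1. pair(m(pair(m(pair(pair(a, e), e), pair(a, pair(a, a)), pair(pair(e, e), pair(a, e))), a), pair(pair(e, e), pair(e, pair(a, e))), a), a)  →  pair(pair(pair(m(pair(pair(a, e), e), pair(a, pair(a, a)), pair(pair(e, e), pair(a, e))), a), e), a)   [R4 at 1]
2. pair(pair(pair(m(pair(pair(a, e), e), pair(a, pair(a, a)), pair(pair(e, e), pair(a, e))), a), e), a)  →  pair(pair(pair(e, a), e), a)   [R1 at 1.1.1]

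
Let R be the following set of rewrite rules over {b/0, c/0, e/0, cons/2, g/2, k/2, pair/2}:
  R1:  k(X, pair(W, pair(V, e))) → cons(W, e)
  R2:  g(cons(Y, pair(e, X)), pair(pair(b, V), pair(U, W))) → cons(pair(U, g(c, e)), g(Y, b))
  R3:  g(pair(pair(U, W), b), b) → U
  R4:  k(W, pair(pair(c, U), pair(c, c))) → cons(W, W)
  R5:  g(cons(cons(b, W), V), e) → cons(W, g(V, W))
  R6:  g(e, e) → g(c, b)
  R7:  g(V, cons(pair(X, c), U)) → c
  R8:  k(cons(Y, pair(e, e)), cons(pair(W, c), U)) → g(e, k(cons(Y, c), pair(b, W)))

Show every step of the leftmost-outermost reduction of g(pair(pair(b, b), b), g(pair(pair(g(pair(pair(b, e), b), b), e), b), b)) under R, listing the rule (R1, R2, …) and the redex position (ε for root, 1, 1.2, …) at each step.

b

1. g(pair(pair(b, b), b), g(pair(pair(g(pair(pair(b, e), b), b), e), b), b))  →  g(pair(pair(b, b), b), g(pair(pair(b, e), b), b))   [R3 at 2]
2. g(pair(pair(b, b), b), g(pair(pair(b, e), b), b))  →  g(pair(pair(b, b), b), b)   [R3 at 2]
3. g(pair(pair(b, b), b), b)  →  b   [R3 at ε]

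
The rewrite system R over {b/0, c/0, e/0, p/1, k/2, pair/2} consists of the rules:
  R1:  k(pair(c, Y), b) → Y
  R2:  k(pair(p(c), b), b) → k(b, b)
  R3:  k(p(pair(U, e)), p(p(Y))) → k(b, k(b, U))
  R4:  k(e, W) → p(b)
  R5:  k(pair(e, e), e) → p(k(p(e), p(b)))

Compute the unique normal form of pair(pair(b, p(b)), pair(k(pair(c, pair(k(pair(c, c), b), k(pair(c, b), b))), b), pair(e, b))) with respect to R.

pair(pair(b, p(b)), pair(pair(c, b), pair(e, b)))

1. pair(pair(b, p(b)), pair(k(pair(c, pair(k(pair(c, c), b), k(pair(c, b), b))), b), pair(e, b)))  →  pair(pair(b, p(b)), pair(pair(k(pair(c, c), b), k(pair(c, b), b)), pair(e, b)))   [R1 at 2.1]
2. pair(pair(b, p(b)), pair(pair(k(pair(c, c), b), k(pair(c, b), b)), pair(e, b)))  →  pair(pair(b, p(b)), pair(pair(c, k(pair(c, b), b)), pair(e, b)))   [R1 at 2.1.1]
3. pair(pair(b, p(b)), pair(pair(c, k(pair(c, b), b)), pair(e, b)))  →  pair(pair(b, p(b)), pair(pair(c, b), pair(e, b)))   [R1 at 2.1.2]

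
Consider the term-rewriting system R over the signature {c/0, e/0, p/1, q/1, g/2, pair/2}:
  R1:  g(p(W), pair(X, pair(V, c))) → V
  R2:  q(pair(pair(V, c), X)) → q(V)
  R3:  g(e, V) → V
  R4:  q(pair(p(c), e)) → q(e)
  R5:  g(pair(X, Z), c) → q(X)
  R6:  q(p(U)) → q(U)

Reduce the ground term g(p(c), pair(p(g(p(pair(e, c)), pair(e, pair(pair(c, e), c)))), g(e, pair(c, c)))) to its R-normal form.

1. g(p(c), pair(p(g(p(pair(e, c)), pair(e, pair(pair(c, e), c)))), g(e, pair(c, c))))  →  g(p(c), pair(p(pair(c, e)), g(e, pair(c, c))))   [R1 at 2.1.1]
2. g(p(c), pair(p(pair(c, e)), g(e, pair(c, c))))  →  g(p(c), pair(p(pair(c, e)), pair(c, c)))   [R3 at 2.2]
3. g(p(c), pair(p(pair(c, e)), pair(c, c)))  →  c   [R1 at ε]

c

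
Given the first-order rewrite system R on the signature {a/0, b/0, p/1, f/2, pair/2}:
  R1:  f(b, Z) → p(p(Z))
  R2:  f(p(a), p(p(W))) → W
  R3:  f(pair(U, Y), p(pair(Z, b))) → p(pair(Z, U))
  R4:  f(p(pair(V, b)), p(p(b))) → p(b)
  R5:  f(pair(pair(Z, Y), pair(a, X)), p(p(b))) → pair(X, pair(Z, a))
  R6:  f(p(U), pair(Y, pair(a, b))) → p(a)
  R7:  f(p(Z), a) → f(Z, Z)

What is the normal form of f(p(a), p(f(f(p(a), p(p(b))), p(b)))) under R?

p(p(b))

1. f(p(a), p(f(f(p(a), p(p(b))), p(b))))  →  f(p(a), p(f(b, p(b))))   [R2 at 2.1.1]
2. f(p(a), p(f(b, p(b))))  →  f(p(a), p(p(p(p(b)))))   [R1 at 2.1]
3. f(p(a), p(p(p(p(b)))))  →  p(p(b))   [R2 at ε]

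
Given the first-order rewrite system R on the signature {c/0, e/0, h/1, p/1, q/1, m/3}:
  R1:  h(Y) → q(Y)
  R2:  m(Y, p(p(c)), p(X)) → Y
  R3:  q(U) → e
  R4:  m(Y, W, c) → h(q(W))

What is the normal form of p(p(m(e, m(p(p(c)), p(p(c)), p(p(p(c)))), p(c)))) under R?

p(p(e))

1. p(p(m(e, m(p(p(c)), p(p(c)), p(p(p(c)))), p(c))))  →  p(p(m(e, p(p(c)), p(c))))   [R2 at 1.1.2]
2. p(p(m(e, p(p(c)), p(c))))  →  p(p(e))   [R2 at 1.1]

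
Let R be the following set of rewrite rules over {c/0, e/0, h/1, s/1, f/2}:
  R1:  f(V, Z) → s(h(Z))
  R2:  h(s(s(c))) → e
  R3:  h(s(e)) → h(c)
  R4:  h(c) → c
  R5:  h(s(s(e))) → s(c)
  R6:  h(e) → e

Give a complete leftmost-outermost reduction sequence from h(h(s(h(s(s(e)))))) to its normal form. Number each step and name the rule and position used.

1. h(h(s(h(s(s(e))))))  →  h(h(s(s(c))))   [R5 at 1.1.1]
2. h(h(s(s(c))))  →  h(e)   [R2 at 1]
3. h(e)  →  e   [R6 at ε]

e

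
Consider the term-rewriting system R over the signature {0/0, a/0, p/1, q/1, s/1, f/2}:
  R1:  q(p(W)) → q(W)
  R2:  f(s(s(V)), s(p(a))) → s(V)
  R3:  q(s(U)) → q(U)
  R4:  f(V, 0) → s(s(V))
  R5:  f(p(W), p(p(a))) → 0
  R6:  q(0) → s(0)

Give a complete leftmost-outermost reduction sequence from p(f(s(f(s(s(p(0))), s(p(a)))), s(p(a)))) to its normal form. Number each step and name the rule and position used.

1. p(f(s(f(s(s(p(0))), s(p(a)))), s(p(a))))  →  p(f(s(s(p(0))), s(p(a))))   [R2 at 1.1.1]
2. p(f(s(s(p(0))), s(p(a))))  →  p(s(p(0)))   [R2 at 1]

p(s(p(0)))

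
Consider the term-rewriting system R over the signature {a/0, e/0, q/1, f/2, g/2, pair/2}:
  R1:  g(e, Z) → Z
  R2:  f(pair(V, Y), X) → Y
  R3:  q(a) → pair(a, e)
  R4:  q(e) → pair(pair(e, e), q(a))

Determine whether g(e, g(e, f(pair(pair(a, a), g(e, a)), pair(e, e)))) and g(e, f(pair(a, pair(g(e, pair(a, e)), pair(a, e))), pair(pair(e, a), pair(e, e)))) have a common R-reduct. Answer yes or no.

no — NF(t₁) = a, NF(t₂) = pair(pair(a, e), pair(a, e))

Reduce t₁ = g(e, g(e, f(pair(pair(a, a), g(e, a)), pair(e, e)))):
1. g(e, g(e, f(pair(pair(a, a), g(e, a)), pair(e, e))))  →  g(e, f(pair(pair(a, a), g(e, a)), pair(e, e)))   [R1 at ε]
2. g(e, f(pair(pair(a, a), g(e, a)), pair(e, e)))  →  f(pair(pair(a, a), g(e, a)), pair(e, e))   [R1 at ε]
3. f(pair(pair(a, a), g(e, a)), pair(e, e))  →  g(e, a)   [R2 at ε]
4. g(e, a)  →  a   [R1 at ε]

Reduce t₂ = g(e, f(pair(a, pair(g(e, pair(a, e)), pair(a, e))), pair(pair(e, a), pair(e, e)))):
1. g(e, f(pair(a, pair(g(e, pair(a, e)), pair(a, e))), pair(pair(e, a), pair(e, e))))  →  f(pair(a, pair(g(e, pair(a, e)), pair(a, e))), pair(pair(e, a), pair(e, e)))   [R1 at ε]
2. f(pair(a, pair(g(e, pair(a, e)), pair(a, e))), pair(pair(e, a), pair(e, e)))  →  pair(g(e, pair(a, e)), pair(a, e))   [R2 at ε]
3. pair(g(e, pair(a, e)), pair(a, e))  →  pair(pair(a, e), pair(a, e))   [R1 at 1]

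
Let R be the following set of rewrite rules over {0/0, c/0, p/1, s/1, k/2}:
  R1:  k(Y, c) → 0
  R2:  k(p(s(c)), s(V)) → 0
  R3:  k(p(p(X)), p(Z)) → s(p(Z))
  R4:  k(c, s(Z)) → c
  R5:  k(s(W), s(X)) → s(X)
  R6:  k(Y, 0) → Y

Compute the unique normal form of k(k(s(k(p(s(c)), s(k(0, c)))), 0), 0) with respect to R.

1. k(k(s(k(p(s(c)), s(k(0, c)))), 0), 0)  →  k(s(k(p(s(c)), s(k(0, c)))), 0)   [R6 at ε]
2. k(s(k(p(s(c)), s(k(0, c)))), 0)  →  s(k(p(s(c)), s(k(0, c))))   [R6 at ε]
3. s(k(p(s(c)), s(k(0, c))))  →  s(0)   [R2 at 1]

s(0)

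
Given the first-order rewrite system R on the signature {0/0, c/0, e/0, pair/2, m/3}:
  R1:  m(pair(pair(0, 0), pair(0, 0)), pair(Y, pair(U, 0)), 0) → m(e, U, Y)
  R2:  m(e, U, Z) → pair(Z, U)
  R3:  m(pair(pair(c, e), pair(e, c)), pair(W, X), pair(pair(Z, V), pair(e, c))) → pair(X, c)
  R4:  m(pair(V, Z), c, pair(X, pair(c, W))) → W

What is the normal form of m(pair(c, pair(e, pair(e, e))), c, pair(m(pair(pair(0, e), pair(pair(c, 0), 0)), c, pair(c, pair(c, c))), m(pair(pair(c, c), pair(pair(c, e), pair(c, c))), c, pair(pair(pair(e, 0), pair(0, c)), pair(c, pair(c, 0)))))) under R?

1. m(pair(c, pair(e, pair(e, e))), c, pair(m(pair(pair(0, e), pair(pair(c, 0), 0)), c, pair(c, pair(c, c))), m(pair(pair(c, c), pair(pair(c, e), pair(c, c))), c, pair(pair(pair(e, 0), pair(0, c)), pair(c, pair(c, 0))))))  →  m(pair(c, pair(e, pair(e, e))), c, pair(c, m(pair(pair(c, c), pair(pair(c, e), pair(c, c))), c, pair(pair(pair(e, 0), pair(0, c)), pair(c, pair(c, 0))))))   [R4 at 3.1]
2. m(pair(c, pair(e, pair(e, e))), c, pair(c, m(pair(pair(c, c), pair(pair(c, e), pair(c, c))), c, pair(pair(pair(e, 0), pair(0, c)), pair(c, pair(c, 0))))))  →  m(pair(c, pair(e, pair(e, e))), c, pair(c, pair(c, 0)))   [R4 at 3.2]
3. m(pair(c, pair(e, pair(e, e))), c, pair(c, pair(c, 0)))  →  0   [R4 at ε]

0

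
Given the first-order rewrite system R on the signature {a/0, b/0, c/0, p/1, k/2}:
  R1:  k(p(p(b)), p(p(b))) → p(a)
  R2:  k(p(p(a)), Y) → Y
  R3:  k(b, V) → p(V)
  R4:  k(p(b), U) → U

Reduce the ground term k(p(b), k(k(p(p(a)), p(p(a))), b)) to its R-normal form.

b

1. k(p(b), k(k(p(p(a)), p(p(a))), b))  →  k(k(p(p(a)), p(p(a))), b)   [R4 at ε]
2. k(k(p(p(a)), p(p(a))), b)  →  k(p(p(a)), b)   [R2 at 1]
3. k(p(p(a)), b)  →  b   [R2 at ε]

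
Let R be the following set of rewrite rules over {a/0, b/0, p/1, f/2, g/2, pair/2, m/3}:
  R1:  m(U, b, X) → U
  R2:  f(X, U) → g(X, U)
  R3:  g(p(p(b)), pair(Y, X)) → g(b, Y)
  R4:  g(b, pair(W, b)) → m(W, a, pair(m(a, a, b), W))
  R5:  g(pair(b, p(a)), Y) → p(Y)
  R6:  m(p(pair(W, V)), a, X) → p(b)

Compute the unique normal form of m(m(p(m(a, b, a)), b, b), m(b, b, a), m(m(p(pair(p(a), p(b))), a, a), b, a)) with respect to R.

p(a)

1. m(m(p(m(a, b, a)), b, b), m(b, b, a), m(m(p(pair(p(a), p(b))), a, a), b, a))  →  m(p(m(a, b, a)), m(b, b, a), m(m(p(pair(p(a), p(b))), a, a), b, a))   [R1 at 1]
2. m(p(m(a, b, a)), m(b, b, a), m(m(p(pair(p(a), p(b))), a, a), b, a))  →  m(p(a), m(b, b, a), m(m(p(pair(p(a), p(b))), a, a), b, a))   [R1 at 1.1]
3. m(p(a), m(b, b, a), m(m(p(pair(p(a), p(b))), a, a), b, a))  →  m(p(a), b, m(m(p(pair(p(a), p(b))), a, a), b, a))   [R1 at 2]
4. m(p(a), b, m(m(p(pair(p(a), p(b))), a, a), b, a))  →  p(a)   [R1 at ε]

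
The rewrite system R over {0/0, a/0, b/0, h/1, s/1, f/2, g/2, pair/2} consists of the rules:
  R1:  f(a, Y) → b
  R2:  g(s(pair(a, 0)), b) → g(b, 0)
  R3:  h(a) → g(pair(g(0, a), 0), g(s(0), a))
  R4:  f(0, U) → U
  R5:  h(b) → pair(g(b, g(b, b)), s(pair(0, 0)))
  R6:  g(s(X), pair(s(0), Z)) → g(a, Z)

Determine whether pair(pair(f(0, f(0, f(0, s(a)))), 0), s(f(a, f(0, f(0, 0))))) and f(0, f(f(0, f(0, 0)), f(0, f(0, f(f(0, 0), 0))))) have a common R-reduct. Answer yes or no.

Reduce t₁ = pair(pair(f(0, f(0, f(0, s(a)))), 0), s(f(a, f(0, f(0, 0))))):
1. pair(pair(f(0, f(0, f(0, s(a)))), 0), s(f(a, f(0, f(0, 0)))))  →  pair(pair(f(0, f(0, s(a))), 0), s(f(a, f(0, f(0, 0)))))   [R4 at 1.1]
2. pair(pair(f(0, f(0, s(a))), 0), s(f(a, f(0, f(0, 0)))))  →  pair(pair(f(0, s(a)), 0), s(f(a, f(0, f(0, 0)))))   [R4 at 1.1]
3. pair(pair(f(0, s(a)), 0), s(f(a, f(0, f(0, 0)))))  →  pair(pair(s(a), 0), s(f(a, f(0, f(0, 0)))))   [R4 at 1.1]
4. pair(pair(s(a), 0), s(f(a, f(0, f(0, 0)))))  →  pair(pair(s(a), 0), s(b))   [R1 at 2.1]

Reduce t₂ = f(0, f(f(0, f(0, 0)), f(0, f(0, f(f(0, 0), 0))))):
1. f(0, f(f(0, f(0, 0)), f(0, f(0, f(f(0, 0), 0)))))  →  f(f(0, f(0, 0)), f(0, f(0, f(f(0, 0), 0))))   [R4 at ε]
2. f(f(0, f(0, 0)), f(0, f(0, f(f(0, 0), 0))))  →  f(f(0, 0), f(0, f(0, f(f(0, 0), 0))))   [R4 at 1]
3. f(f(0, 0), f(0, f(0, f(f(0, 0), 0))))  →  f(0, f(0, f(0, f(f(0, 0), 0))))   [R4 at 1]
4. f(0, f(0, f(0, f(f(0, 0), 0))))  →  f(0, f(0, f(f(0, 0), 0)))   [R4 at ε]
5. f(0, f(0, f(f(0, 0), 0)))  →  f(0, f(f(0, 0), 0))   [R4 at ε]
6. f(0, f(f(0, 0), 0))  →  f(f(0, 0), 0)   [R4 at ε]
7. f(f(0, 0), 0)  →  f(0, 0)   [R4 at 1]
8. f(0, 0)  →  0   [R4 at ε]

no — NF(t₁) = pair(pair(s(a), 0), s(b)), NF(t₂) = 0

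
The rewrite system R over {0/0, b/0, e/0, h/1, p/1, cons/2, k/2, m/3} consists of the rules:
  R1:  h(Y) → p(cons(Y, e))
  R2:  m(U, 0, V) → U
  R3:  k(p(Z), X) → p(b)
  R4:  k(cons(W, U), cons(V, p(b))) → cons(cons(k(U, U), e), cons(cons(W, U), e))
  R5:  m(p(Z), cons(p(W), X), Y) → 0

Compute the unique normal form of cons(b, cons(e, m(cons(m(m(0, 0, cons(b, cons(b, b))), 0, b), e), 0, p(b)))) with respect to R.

cons(b, cons(e, cons(0, e)))

1. cons(b, cons(e, m(cons(m(m(0, 0, cons(b, cons(b, b))), 0, b), e), 0, p(b))))  →  cons(b, cons(e, cons(m(m(0, 0, cons(b, cons(b, b))), 0, b), e)))   [R2 at 2.2]
2. cons(b, cons(e, cons(m(m(0, 0, cons(b, cons(b, b))), 0, b), e)))  →  cons(b, cons(e, cons(m(0, 0, cons(b, cons(b, b))), e)))   [R2 at 2.2.1]
3. cons(b, cons(e, cons(m(0, 0, cons(b, cons(b, b))), e)))  →  cons(b, cons(e, cons(0, e)))   [R2 at 2.2.1]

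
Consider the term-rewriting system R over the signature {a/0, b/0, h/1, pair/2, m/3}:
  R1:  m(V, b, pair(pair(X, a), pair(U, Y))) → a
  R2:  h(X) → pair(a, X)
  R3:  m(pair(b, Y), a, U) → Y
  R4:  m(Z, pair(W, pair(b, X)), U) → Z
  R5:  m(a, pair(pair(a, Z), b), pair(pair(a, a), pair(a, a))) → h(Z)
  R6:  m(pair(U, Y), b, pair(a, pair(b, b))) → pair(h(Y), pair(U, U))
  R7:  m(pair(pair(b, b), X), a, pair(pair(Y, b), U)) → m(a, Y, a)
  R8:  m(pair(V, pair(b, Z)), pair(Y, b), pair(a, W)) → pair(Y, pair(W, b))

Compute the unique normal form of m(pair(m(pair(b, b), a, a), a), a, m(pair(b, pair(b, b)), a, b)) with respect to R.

a

1. m(pair(m(pair(b, b), a, a), a), a, m(pair(b, pair(b, b)), a, b))  →  m(pair(b, a), a, m(pair(b, pair(b, b)), a, b))   [R3 at 1.1]
2. m(pair(b, a), a, m(pair(b, pair(b, b)), a, b))  →  a   [R3 at ε]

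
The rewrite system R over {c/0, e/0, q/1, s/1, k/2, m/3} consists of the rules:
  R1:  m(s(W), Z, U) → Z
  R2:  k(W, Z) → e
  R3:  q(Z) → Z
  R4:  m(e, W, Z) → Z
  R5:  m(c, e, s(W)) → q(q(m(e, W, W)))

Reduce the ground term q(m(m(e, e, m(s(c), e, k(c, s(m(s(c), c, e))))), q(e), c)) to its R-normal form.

c

1. q(m(m(e, e, m(s(c), e, k(c, s(m(s(c), c, e))))), q(e), c))  →  m(m(e, e, m(s(c), e, k(c, s(m(s(c), c, e))))), q(e), c)   [R3 at ε]
2. m(m(e, e, m(s(c), e, k(c, s(m(s(c), c, e))))), q(e), c)  →  m(m(s(c), e, k(c, s(m(s(c), c, e)))), q(e), c)   [R4 at 1]
3. m(m(s(c), e, k(c, s(m(s(c), c, e)))), q(e), c)  →  m(e, q(e), c)   [R1 at 1]
4. m(e, q(e), c)  →  c   [R4 at ε]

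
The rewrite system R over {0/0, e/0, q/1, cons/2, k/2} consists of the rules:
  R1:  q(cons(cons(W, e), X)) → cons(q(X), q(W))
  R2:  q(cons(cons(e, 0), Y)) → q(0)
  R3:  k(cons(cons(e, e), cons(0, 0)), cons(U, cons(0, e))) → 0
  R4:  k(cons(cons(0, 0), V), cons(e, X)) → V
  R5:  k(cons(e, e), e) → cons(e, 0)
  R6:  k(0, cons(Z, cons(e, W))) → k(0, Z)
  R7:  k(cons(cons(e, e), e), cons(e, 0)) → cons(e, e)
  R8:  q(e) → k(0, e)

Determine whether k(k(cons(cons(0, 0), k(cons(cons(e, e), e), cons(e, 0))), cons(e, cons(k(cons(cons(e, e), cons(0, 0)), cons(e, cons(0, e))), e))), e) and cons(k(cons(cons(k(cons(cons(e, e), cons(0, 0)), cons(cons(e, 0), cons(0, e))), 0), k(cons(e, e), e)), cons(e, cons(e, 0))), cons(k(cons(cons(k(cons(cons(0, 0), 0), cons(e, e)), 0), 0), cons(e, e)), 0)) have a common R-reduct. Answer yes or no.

Reduce t₁ = k(k(cons(cons(0, 0), k(cons(cons(e, e), e), cons(e, 0))), cons(e, cons(k(cons(cons(e, e), cons(0, 0)), cons(e, cons(0, e))), e))), e):
1. k(k(cons(cons(0, 0), k(cons(cons(e, e), e), cons(e, 0))), cons(e, cons(k(cons(cons(e, e), cons(0, 0)), cons(e, cons(0, e))), e))), e)  →  k(k(cons(cons(e, e), e), cons(e, 0)), e)   [R4 at 1]
2. k(k(cons(cons(e, e), e), cons(e, 0)), e)  →  k(cons(e, e), e)   [R7 at 1]
3. k(cons(e, e), e)  →  cons(e, 0)   [R5 at ε]

Reduce t₂ = cons(k(cons(cons(k(cons(cons(e, e), cons(0, 0)), cons(cons(e, 0), cons(0, e))), 0), k(cons(e, e), e)), cons(e, cons(e, 0))), cons(k(cons(cons(k(cons(cons(0, 0), 0), cons(e, e)), 0), 0), cons(e, e)), 0)):
1. cons(k(cons(cons(k(cons(cons(e, e), cons(0, 0)), cons(cons(e, 0), cons(0, e))), 0), k(cons(e, e), e)), cons(e, cons(e, 0))), cons(k(cons(cons(k(cons(cons(0, 0), 0), cons(e, e)), 0), 0), cons(e, e)), 0))  →  cons(k(cons(cons(0, 0), k(cons(e, e), e)), cons(e, cons(e, 0))), cons(k(cons(cons(k(cons(cons(0, 0), 0), cons(e, e)), 0), 0), cons(e, e)), 0))   [R3 at 1.1.1.1]
2. cons(k(cons(cons(0, 0), k(cons(e, e), e)), cons(e, cons(e, 0))), cons(k(cons(cons(k(cons(cons(0, 0), 0), cons(e, e)), 0), 0), cons(e, e)), 0))  →  cons(k(cons(e, e), e), cons(k(cons(cons(k(cons(cons(0, 0), 0), cons(e, e)), 0), 0), cons(e, e)), 0))   [R4 at 1]
3. cons(k(cons(e, e), e), cons(k(cons(cons(k(cons(cons(0, 0), 0), cons(e, e)), 0), 0), cons(e, e)), 0))  →  cons(cons(e, 0), cons(k(cons(cons(k(cons(cons(0, 0), 0), cons(e, e)), 0), 0), cons(e, e)), 0))   [R5 at 1]
4. cons(cons(e, 0), cons(k(cons(cons(k(cons(cons(0, 0), 0), cons(e, e)), 0), 0), cons(e, e)), 0))  →  cons(cons(e, 0), cons(k(cons(cons(0, 0), 0), cons(e, e)), 0))   [R4 at 2.1.1.1.1]
5. cons(cons(e, 0), cons(k(cons(cons(0, 0), 0), cons(e, e)), 0))  →  cons(cons(e, 0), cons(0, 0))   [R4 at 2.1]

no — NF(t₁) = cons(e, 0), NF(t₂) = cons(cons(e, 0), cons(0, 0))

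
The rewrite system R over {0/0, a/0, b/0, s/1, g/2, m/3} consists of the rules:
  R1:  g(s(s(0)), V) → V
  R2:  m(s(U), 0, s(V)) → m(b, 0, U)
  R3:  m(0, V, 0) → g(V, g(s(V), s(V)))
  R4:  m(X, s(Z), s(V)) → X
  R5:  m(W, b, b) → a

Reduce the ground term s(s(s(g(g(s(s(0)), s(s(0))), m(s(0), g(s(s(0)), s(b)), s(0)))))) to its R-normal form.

1. s(s(s(g(g(s(s(0)), s(s(0))), m(s(0), g(s(s(0)), s(b)), s(0))))))  →  s(s(s(g(s(s(0)), m(s(0), g(s(s(0)), s(b)), s(0))))))   [R1 at 1.1.1.1]
2. s(s(s(g(s(s(0)), m(s(0), g(s(s(0)), s(b)), s(0))))))  →  s(s(s(m(s(0), g(s(s(0)), s(b)), s(0)))))   [R1 at 1.1.1]
3. s(s(s(m(s(0), g(s(s(0)), s(b)), s(0)))))  →  s(s(s(m(s(0), s(b), s(0)))))   [R1 at 1.1.1.2]
4. s(s(s(m(s(0), s(b), s(0)))))  →  s(s(s(s(0))))   [R4 at 1.1.1]

s(s(s(s(0))))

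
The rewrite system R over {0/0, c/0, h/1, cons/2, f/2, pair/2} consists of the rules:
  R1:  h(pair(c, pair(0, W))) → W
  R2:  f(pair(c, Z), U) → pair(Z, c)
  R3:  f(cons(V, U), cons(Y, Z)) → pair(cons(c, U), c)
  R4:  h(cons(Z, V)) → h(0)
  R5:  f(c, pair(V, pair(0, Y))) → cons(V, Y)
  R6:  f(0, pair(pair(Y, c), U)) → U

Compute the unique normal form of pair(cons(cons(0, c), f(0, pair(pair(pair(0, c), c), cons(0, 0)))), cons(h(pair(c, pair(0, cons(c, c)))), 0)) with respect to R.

1. pair(cons(cons(0, c), f(0, pair(pair(pair(0, c), c), cons(0, 0)))), cons(h(pair(c, pair(0, cons(c, c)))), 0))  →  pair(cons(cons(0, c), cons(0, 0)), cons(h(pair(c, pair(0, cons(c, c)))), 0))   [R6 at 1.2]
2. pair(cons(cons(0, c), cons(0, 0)), cons(h(pair(c, pair(0, cons(c, c)))), 0))  →  pair(cons(cons(0, c), cons(0, 0)), cons(cons(c, c), 0))   [R1 at 2.1]

pair(cons(cons(0, c), cons(0, 0)), cons(cons(c, c), 0))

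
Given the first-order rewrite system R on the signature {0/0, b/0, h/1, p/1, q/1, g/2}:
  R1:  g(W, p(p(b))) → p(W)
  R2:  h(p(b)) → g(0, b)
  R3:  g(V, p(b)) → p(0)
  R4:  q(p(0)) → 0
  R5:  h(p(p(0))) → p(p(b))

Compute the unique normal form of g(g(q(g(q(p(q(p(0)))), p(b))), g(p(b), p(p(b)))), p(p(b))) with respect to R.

p(p(0))

1. g(g(q(g(q(p(q(p(0)))), p(b))), g(p(b), p(p(b)))), p(p(b)))  →  p(g(q(g(q(p(q(p(0)))), p(b))), g(p(b), p(p(b)))))   [R1 at ε]
2. p(g(q(g(q(p(q(p(0)))), p(b))), g(p(b), p(p(b)))))  →  p(g(q(p(0)), g(p(b), p(p(b)))))   [R3 at 1.1.1]
3. p(g(q(p(0)), g(p(b), p(p(b)))))  →  p(g(0, g(p(b), p(p(b)))))   [R4 at 1.1]
4. p(g(0, g(p(b), p(p(b)))))  →  p(g(0, p(p(b))))   [R1 at 1.2]
5. p(g(0, p(p(b))))  →  p(p(0))   [R1 at 1]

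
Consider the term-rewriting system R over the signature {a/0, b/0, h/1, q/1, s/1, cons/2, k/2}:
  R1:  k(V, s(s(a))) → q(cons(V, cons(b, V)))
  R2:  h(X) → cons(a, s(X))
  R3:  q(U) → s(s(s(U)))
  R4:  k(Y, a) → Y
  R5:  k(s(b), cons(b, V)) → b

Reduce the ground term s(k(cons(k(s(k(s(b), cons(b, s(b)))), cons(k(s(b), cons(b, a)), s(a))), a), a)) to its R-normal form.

s(cons(b, a))

1. s(k(cons(k(s(k(s(b), cons(b, s(b)))), cons(k(s(b), cons(b, a)), s(a))), a), a))  →  s(cons(k(s(k(s(b), cons(b, s(b)))), cons(k(s(b), cons(b, a)), s(a))), a))   [R4 at 1]
2. s(cons(k(s(k(s(b), cons(b, s(b)))), cons(k(s(b), cons(b, a)), s(a))), a))  →  s(cons(k(s(b), cons(k(s(b), cons(b, a)), s(a))), a))   [R5 at 1.1.1.1]
3. s(cons(k(s(b), cons(k(s(b), cons(b, a)), s(a))), a))  →  s(cons(k(s(b), cons(b, s(a))), a))   [R5 at 1.1.2.1]
4. s(cons(k(s(b), cons(b, s(a))), a))  →  s(cons(b, a))   [R5 at 1.1]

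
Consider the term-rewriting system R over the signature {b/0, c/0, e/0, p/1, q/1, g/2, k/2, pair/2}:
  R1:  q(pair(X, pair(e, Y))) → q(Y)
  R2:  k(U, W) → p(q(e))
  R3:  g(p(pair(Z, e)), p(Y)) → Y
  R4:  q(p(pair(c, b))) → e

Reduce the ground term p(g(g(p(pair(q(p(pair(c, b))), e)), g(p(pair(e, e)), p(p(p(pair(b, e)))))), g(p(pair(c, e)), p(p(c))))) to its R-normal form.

1. p(g(g(p(pair(q(p(pair(c, b))), e)), g(p(pair(e, e)), p(p(p(pair(b, e)))))), g(p(pair(c, e)), p(p(c)))))  →  p(g(g(p(pair(e, e)), g(p(pair(e, e)), p(p(p(pair(b, e)))))), g(p(pair(c, e)), p(p(c)))))   [R4 at 1.1.1.1.1]
2. p(g(g(p(pair(e, e)), g(p(pair(e, e)), p(p(p(pair(b, e)))))), g(p(pair(c, e)), p(p(c)))))  →  p(g(g(p(pair(e, e)), p(p(pair(b, e)))), g(p(pair(c, e)), p(p(c)))))   [R3 at 1.1.2]
3. p(g(g(p(pair(e, e)), p(p(pair(b, e)))), g(p(pair(c, e)), p(p(c)))))  →  p(g(p(pair(b, e)), g(p(pair(c, e)), p(p(c)))))   [R3 at 1.1]
4. p(g(p(pair(b, e)), g(p(pair(c, e)), p(p(c)))))  →  p(g(p(pair(b, e)), p(c)))   [R3 at 1.2]
5. p(g(p(pair(b, e)), p(c)))  →  p(c)   [R3 at 1]

p(c)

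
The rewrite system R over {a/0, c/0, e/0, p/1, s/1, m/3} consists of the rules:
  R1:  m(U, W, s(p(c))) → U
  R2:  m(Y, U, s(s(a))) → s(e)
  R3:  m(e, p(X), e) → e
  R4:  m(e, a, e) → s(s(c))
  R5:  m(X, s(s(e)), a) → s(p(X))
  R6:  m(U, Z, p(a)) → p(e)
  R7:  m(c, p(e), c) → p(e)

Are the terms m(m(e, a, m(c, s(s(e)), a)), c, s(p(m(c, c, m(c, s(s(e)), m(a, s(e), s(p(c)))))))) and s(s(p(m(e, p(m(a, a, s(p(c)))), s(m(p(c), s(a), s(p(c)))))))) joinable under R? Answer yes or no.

Reduce t₁ = m(m(e, a, m(c, s(s(e)), a)), c, s(p(m(c, c, m(c, s(s(e)), m(a, s(e), s(p(c)))))))):
1. m(m(e, a, m(c, s(s(e)), a)), c, s(p(m(c, c, m(c, s(s(e)), m(a, s(e), s(p(c))))))))  →  m(m(e, a, s(p(c))), c, s(p(m(c, c, m(c, s(s(e)), m(a, s(e), s(p(c))))))))   [R5 at 1.3]
2. m(m(e, a, s(p(c))), c, s(p(m(c, c, m(c, s(s(e)), m(a, s(e), s(p(c))))))))  →  m(e, c, s(p(m(c, c, m(c, s(s(e)), m(a, s(e), s(p(c))))))))   [R1 at 1]
3. m(e, c, s(p(m(c, c, m(c, s(s(e)), m(a, s(e), s(p(c))))))))  →  m(e, c, s(p(m(c, c, m(c, s(s(e)), a)))))   [R1 at 3.1.1.3.3]
4. m(e, c, s(p(m(c, c, m(c, s(s(e)), a)))))  →  m(e, c, s(p(m(c, c, s(p(c))))))   [R5 at 3.1.1.3]
5. m(e, c, s(p(m(c, c, s(p(c))))))  →  m(e, c, s(p(c)))   [R1 at 3.1.1]
6. m(e, c, s(p(c)))  →  e   [R1 at ε]

Reduce t₂ = s(s(p(m(e, p(m(a, a, s(p(c)))), s(m(p(c), s(a), s(p(c)))))))):
1. s(s(p(m(e, p(m(a, a, s(p(c)))), s(m(p(c), s(a), s(p(c))))))))  →  s(s(p(m(e, p(a), s(m(p(c), s(a), s(p(c))))))))   [R1 at 1.1.1.2.1]
2. s(s(p(m(e, p(a), s(m(p(c), s(a), s(p(c))))))))  →  s(s(p(m(e, p(a), s(p(c))))))   [R1 at 1.1.1.3.1]
3. s(s(p(m(e, p(a), s(p(c))))))  →  s(s(p(e)))   [R1 at 1.1.1]

no — NF(t₁) = e, NF(t₂) = s(s(p(e)))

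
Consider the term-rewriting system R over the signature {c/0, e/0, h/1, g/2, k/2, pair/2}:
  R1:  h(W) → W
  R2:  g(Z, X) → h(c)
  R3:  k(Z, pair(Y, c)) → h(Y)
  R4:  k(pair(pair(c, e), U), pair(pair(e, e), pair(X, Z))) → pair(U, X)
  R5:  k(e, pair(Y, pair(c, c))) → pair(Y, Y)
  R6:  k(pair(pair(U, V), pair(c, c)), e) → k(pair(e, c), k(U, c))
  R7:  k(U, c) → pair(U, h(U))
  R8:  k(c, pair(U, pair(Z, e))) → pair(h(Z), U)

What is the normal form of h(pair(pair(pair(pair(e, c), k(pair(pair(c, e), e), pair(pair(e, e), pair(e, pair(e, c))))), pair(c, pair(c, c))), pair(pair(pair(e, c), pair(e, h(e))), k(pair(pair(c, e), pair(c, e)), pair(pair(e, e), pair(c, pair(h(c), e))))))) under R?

1. h(pair(pair(pair(pair(e, c), k(pair(pair(c, e), e), pair(pair(e, e), pair(e, pair(e, c))))), pair(c, pair(c, c))), pair(pair(pair(e, c), pair(e, h(e))), k(pair(pair(c, e), pair(c, e)), pair(pair(e, e), pair(c, pair(h(c), e)))))))  →  pair(pair(pair(pair(e, c), k(pair(pair(c, e), e), pair(pair(e, e), pair(e, pair(e, c))))), pair(c, pair(c, c))), pair(pair(pair(e, c), pair(e, h(e))), k(pair(pair(c, e), pair(c, e)), pair(pair(e, e), pair(c, pair(h(c), e))))))   [R1 at ε]
2. pair(pair(pair(pair(e, c), k(pair(pair(c, e), e), pair(pair(e, e), pair(e, pair(e, c))))), pair(c, pair(c, c))), pair(pair(pair(e, c), pair(e, h(e))), k(pair(pair(c, e), pair(c, e)), pair(pair(e, e), pair(c, pair(h(c), e))))))  →  pair(pair(pair(pair(e, c), pair(e, e)), pair(c, pair(c, c))), pair(pair(pair(e, c), pair(e, h(e))), k(pair(pair(c, e), pair(c, e)), pair(pair(e, e), pair(c, pair(h(c), e))))))   [R4 at 1.1.2]
3. pair(pair(pair(pair(e, c), pair(e, e)), pair(c, pair(c, c))), pair(pair(pair(e, c), pair(e, h(e))), k(pair(pair(c, e), pair(c, e)), pair(pair(e, e), pair(c, pair(h(c), e))))))  →  pair(pair(pair(pair(e, c), pair(e, e)), pair(c, pair(c, c))), pair(pair(pair(e, c), pair(e, e)), k(pair(pair(c, e), pair(c, e)), pair(pair(e, e), pair(c, pair(h(c), e))))))   [R1 at 2.1.2.2]
4. pair(pair(pair(pair(e, c), pair(e, e)), pair(c, pair(c, c))), pair(pair(pair(e, c), pair(e, e)), k(pair(pair(c, e), pair(c, e)), pair(pair(e, e), pair(c, pair(h(c), e))))))  →  pair(pair(pair(pair(e, c), pair(e, e)), pair(c, pair(c, c))), pair(pair(pair(e, c), pair(e, e)), pair(pair(c, e), c)))   [R4 at 2.2]

pair(pair(pair(pair(e, c), pair(e, e)), pair(c, pair(c, c))), pair(pair(pair(e, c), pair(e, e)), pair(pair(c, e), c)))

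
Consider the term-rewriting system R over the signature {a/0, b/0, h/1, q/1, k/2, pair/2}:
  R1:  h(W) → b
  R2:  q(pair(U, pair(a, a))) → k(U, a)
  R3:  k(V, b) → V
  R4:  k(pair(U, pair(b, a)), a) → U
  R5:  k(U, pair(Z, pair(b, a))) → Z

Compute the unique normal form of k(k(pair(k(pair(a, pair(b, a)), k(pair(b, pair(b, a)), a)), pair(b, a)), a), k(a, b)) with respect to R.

1. k(k(pair(k(pair(a, pair(b, a)), k(pair(b, pair(b, a)), a)), pair(b, a)), a), k(a, b))  →  k(k(pair(a, pair(b, a)), k(pair(b, pair(b, a)), a)), k(a, b))   [R4 at 1]
2. k(k(pair(a, pair(b, a)), k(pair(b, pair(b, a)), a)), k(a, b))  →  k(k(pair(a, pair(b, a)), b), k(a, b))   [R4 at 1.2]
3. k(k(pair(a, pair(b, a)), b), k(a, b))  →  k(pair(a, pair(b, a)), k(a, b))   [R3 at 1]
4. k(pair(a, pair(b, a)), k(a, b))  →  k(pair(a, pair(b, a)), a)   [R3 at 2]
5. k(pair(a, pair(b, a)), a)  →  a   [R4 at ε]

a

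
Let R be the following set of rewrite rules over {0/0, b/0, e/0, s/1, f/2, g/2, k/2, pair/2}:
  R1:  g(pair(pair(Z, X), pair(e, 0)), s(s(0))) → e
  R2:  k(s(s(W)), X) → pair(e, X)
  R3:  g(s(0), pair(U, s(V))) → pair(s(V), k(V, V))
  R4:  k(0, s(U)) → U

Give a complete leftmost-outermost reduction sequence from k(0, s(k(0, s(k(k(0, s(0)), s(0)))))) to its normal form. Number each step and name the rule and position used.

1. k(0, s(k(0, s(k(k(0, s(0)), s(0))))))  →  k(0, s(k(k(0, s(0)), s(0))))   [R4 at ε]
2. k(0, s(k(k(0, s(0)), s(0))))  →  k(k(0, s(0)), s(0))   [R4 at ε]
3. k(k(0, s(0)), s(0))  →  k(0, s(0))   [R4 at 1]
4. k(0, s(0))  →  0   [R4 at ε]

0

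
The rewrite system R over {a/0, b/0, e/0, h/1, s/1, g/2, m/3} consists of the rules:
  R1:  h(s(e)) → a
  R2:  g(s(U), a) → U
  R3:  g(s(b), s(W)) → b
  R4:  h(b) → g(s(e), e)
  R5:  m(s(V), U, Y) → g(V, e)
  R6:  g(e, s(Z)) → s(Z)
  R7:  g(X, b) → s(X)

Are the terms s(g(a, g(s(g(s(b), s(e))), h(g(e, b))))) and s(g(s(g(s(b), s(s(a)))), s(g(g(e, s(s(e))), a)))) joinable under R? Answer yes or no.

Reduce t₁ = s(g(a, g(s(g(s(b), s(e))), h(g(e, b))))):
1. s(g(a, g(s(g(s(b), s(e))), h(g(e, b)))))  →  s(g(a, g(s(b), h(g(e, b)))))   [R3 at 1.2.1.1]
2. s(g(a, g(s(b), h(g(e, b)))))  →  s(g(a, g(s(b), h(s(e)))))   [R7 at 1.2.2.1]
3. s(g(a, g(s(b), h(s(e)))))  →  s(g(a, g(s(b), a)))   [R1 at 1.2.2]
4. s(g(a, g(s(b), a)))  →  s(g(a, b))   [R2 at 1.2]
5. s(g(a, b))  →  s(s(a))   [R7 at 1]

Reduce t₂ = s(g(s(g(s(b), s(s(a)))), s(g(g(e, s(s(e))), a)))):
1. s(g(s(g(s(b), s(s(a)))), s(g(g(e, s(s(e))), a))))  →  s(g(s(b), s(g(g(e, s(s(e))), a))))   [R3 at 1.1.1]
2. s(g(s(b), s(g(g(e, s(s(e))), a))))  →  s(b)   [R3 at 1]

no — NF(t₁) = s(s(a)), NF(t₂) = s(b)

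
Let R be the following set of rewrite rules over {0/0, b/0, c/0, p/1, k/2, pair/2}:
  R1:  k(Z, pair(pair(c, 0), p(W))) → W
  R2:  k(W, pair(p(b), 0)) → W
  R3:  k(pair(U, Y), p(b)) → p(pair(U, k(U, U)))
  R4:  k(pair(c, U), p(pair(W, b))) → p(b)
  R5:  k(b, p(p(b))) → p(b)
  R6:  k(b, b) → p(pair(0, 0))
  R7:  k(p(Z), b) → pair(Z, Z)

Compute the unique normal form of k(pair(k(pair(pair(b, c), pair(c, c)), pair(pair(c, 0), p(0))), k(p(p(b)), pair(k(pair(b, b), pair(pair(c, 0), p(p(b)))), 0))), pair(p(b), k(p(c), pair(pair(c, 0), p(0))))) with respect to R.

pair(0, p(p(b)))

1. k(pair(k(pair(pair(b, c), pair(c, c)), pair(pair(c, 0), p(0))), k(p(p(b)), pair(k(pair(b, b), pair(pair(c, 0), p(p(b)))), 0))), pair(p(b), k(p(c), pair(pair(c, 0), p(0)))))  →  k(pair(0, k(p(p(b)), pair(k(pair(b, b), pair(pair(c, 0), p(p(b)))), 0))), pair(p(b), k(p(c), pair(pair(c, 0), p(0)))))   [R1 at 1.1]
2. k(pair(0, k(p(p(b)), pair(k(pair(b, b), pair(pair(c, 0), p(p(b)))), 0))), pair(p(b), k(p(c), pair(pair(c, 0), p(0)))))  →  k(pair(0, k(p(p(b)), pair(p(b), 0))), pair(p(b), k(p(c), pair(pair(c, 0), p(0)))))   [R1 at 1.2.2.1]
3. k(pair(0, k(p(p(b)), pair(p(b), 0))), pair(p(b), k(p(c), pair(pair(c, 0), p(0)))))  →  k(pair(0, p(p(b))), pair(p(b), k(p(c), pair(pair(c, 0), p(0)))))   [R2 at 1.2]
4. k(pair(0, p(p(b))), pair(p(b), k(p(c), pair(pair(c, 0), p(0)))))  →  k(pair(0, p(p(b))), pair(p(b), 0))   [R1 at 2.2]
5. k(pair(0, p(p(b))), pair(p(b), 0))  →  pair(0, p(p(b)))   [R2 at ε]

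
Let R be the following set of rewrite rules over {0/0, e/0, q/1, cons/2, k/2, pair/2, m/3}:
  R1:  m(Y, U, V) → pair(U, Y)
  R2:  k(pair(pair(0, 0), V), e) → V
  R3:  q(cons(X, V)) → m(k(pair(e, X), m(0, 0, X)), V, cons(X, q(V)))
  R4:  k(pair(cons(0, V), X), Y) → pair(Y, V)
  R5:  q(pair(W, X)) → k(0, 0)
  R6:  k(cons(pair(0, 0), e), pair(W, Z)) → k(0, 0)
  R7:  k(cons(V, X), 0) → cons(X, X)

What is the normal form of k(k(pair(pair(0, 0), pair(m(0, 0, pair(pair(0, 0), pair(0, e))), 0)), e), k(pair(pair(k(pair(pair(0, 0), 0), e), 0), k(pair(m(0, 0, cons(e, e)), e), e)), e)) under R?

1. k(k(pair(pair(0, 0), pair(m(0, 0, pair(pair(0, 0), pair(0, e))), 0)), e), k(pair(pair(k(pair(pair(0, 0), 0), e), 0), k(pair(m(0, 0, cons(e, e)), e), e)), e))  →  k(pair(m(0, 0, pair(pair(0, 0), pair(0, e))), 0), k(pair(pair(k(pair(pair(0, 0), 0), e), 0), k(pair(m(0, 0, cons(e, e)), e), e)), e))   [R2 at 1]
2. k(pair(m(0, 0, pair(pair(0, 0), pair(0, e))), 0), k(pair(pair(k(pair(pair(0, 0), 0), e), 0), k(pair(m(0, 0, cons(e, e)), e), e)), e))  →  k(pair(pair(0, 0), 0), k(pair(pair(k(pair(pair(0, 0), 0), e), 0), k(pair(m(0, 0, cons(e, e)), e), e)), e))   [R1 at 1.1]
3. k(pair(pair(0, 0), 0), k(pair(pair(k(pair(pair(0, 0), 0), e), 0), k(pair(m(0, 0, cons(e, e)), e), e)), e))  →  k(pair(pair(0, 0), 0), k(pair(pair(0, 0), k(pair(m(0, 0, cons(e, e)), e), e)), e))   [R2 at 2.1.1.1]
4. k(pair(pair(0, 0), 0), k(pair(pair(0, 0), k(pair(m(0, 0, cons(e, e)), e), e)), e))  →  k(pair(pair(0, 0), 0), k(pair(m(0, 0, cons(e, e)), e), e))   [R2 at 2]
5. k(pair(pair(0, 0), 0), k(pair(m(0, 0, cons(e, e)), e), e))  →  k(pair(pair(0, 0), 0), k(pair(pair(0, 0), e), e))   [R1 at 2.1.1]
6. k(pair(pair(0, 0), 0), k(pair(pair(0, 0), e), e))  →  k(pair(pair(0, 0), 0), e)   [R2 at 2]
7. k(pair(pair(0, 0), 0), e)  →  0   [R2 at ε]

0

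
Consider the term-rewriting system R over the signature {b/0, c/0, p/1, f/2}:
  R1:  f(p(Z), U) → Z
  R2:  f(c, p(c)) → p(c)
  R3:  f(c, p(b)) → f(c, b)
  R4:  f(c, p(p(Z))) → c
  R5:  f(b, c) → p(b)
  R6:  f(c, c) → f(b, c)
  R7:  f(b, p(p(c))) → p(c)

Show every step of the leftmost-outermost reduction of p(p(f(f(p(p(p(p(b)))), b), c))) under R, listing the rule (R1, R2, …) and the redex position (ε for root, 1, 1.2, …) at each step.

p(p(p(p(b))))

1. p(p(f(f(p(p(p(p(b)))), b), c)))  →  p(p(f(p(p(p(b))), c)))   [R1 at 1.1.1]
2. p(p(f(p(p(p(b))), c)))  →  p(p(p(p(b))))   [R1 at 1.1]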